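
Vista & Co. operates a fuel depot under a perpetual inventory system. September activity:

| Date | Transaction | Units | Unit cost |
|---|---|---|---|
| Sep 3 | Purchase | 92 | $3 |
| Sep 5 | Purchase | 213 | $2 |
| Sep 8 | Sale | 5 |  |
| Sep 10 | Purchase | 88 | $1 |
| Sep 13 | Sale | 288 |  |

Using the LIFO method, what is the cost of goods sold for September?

Sep 8, 5 sold [LIFO — newest first]: 5 @ $2 = $10
Sep 13, 288 sold [LIFO — newest first]: 88 @ $1 + 200 @ $2 = $488
Total COGS = $10 + $488 = $498
Ending inventory: 92 @ $3 + 8 @ $2 = $292

COGS = $498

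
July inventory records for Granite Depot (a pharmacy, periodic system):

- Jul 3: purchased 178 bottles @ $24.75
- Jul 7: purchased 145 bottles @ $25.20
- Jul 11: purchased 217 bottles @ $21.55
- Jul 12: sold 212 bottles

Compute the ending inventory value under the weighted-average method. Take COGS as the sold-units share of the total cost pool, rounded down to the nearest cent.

Ending inventory = $7,735.85

Jul 12, sell 212: 212/540 × $12,735.85 → $5,000.00
Ending inventory (cost pool remaining) = $7,735.85
Check: goods available $12,735.85 = COGS $5,000.00 + ending $7,735.85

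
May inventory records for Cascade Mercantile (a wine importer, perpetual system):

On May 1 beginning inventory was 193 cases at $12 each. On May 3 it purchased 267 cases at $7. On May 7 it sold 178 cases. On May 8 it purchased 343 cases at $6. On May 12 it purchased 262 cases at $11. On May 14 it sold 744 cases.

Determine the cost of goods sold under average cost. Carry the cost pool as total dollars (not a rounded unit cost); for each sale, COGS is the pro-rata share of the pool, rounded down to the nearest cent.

After May 1: 193 on hand, pool $2,316.00 (≈ $12.0000 each)
After May 3: 460 on hand, pool $4,185.00 (≈ $9.0978 each)
May 7, sell 178: 178/460 × $4,185.00 → $1,619.41
After May 8: 625 on hand, pool $4,623.59 (≈ $7.3977 each)
After May 12: 887 on hand, pool $7,505.59 (≈ $8.4618 each)
May 14, sell 744: 744/887 × $7,505.59 → $6,295.55
Total COGS = $1,619.41 + $6,295.55 = $7,914.96
Ending inventory (cost pool remaining) = $1,210.04

COGS = $7,914.96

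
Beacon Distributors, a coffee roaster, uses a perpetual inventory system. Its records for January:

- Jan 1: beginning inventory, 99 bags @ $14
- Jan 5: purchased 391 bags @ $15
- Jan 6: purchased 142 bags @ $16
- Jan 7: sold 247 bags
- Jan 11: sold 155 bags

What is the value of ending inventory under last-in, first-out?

Jan 7, 247 sold [LIFO — newest first]: 142 @ $16 + 105 @ $15 = $3,847
Jan 11, 155 sold [LIFO — newest first]: 155 @ $15 = $2,325
Total COGS = $3,847 + $2,325 = $6,172
Ending inventory: 99 @ $14 + 131 @ $15 = $3,351
Check: goods available $9,523 = COGS $6,172 + ending $3,351

Ending inventory = $3,351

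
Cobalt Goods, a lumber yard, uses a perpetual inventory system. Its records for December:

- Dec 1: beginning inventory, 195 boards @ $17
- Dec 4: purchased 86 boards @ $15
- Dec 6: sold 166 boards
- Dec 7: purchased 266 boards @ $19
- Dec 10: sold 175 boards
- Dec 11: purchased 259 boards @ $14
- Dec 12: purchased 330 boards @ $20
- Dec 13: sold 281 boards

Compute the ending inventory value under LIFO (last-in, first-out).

Dec 6, 166 sold [LIFO — newest first]: 86 @ $15 + 80 @ $17 = $2,650
Dec 10, 175 sold [LIFO — newest first]: 175 @ $19 = $3,325
Dec 13, 281 sold [LIFO — newest first]: 281 @ $20 = $5,620
Total COGS = $2,650 + $3,325 + $5,620 = $11,595
Ending inventory: 115 @ $17 + 91 @ $19 + 259 @ $14 + 49 @ $20 = $8,290
Check: goods available $19,885 = COGS $11,595 + ending $8,290

Ending inventory = $8,290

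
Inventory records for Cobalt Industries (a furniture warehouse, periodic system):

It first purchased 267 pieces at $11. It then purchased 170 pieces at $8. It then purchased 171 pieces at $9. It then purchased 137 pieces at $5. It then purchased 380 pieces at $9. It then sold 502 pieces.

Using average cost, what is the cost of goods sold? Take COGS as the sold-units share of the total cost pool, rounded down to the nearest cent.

COGS = $4,435.89

Sale 1, sell 502: 502/1125 × $9,941.00 → $4,435.89
Ending inventory (cost pool remaining) = $5,505.11
Check: goods available $9,941.00 = COGS $4,435.89 + ending $5,505.11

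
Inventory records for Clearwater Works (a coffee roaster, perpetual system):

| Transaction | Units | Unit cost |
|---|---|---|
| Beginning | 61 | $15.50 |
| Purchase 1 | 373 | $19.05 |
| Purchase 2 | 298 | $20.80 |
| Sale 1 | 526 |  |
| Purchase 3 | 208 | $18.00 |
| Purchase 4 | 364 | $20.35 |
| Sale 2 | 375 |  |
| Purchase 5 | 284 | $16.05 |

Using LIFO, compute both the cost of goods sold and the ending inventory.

COGS = $18,147.20; ending inventory = $11,811.95

Sale 1 (526) [LIFO — newest first]: 298 @ $20.80 + 228 @ $19.05 = $10,541.80
Sale 2 (375) [LIFO — newest first]: 364 @ $20.35 + 11 @ $18.00 = $7,605.40
Total COGS = $10,541.80 + $7,605.40 = $18,147.20
Ending inventory: 61 @ $15.50 + 145 @ $19.05 + 197 @ $18.00 + 284 @ $16.05 = $11,811.95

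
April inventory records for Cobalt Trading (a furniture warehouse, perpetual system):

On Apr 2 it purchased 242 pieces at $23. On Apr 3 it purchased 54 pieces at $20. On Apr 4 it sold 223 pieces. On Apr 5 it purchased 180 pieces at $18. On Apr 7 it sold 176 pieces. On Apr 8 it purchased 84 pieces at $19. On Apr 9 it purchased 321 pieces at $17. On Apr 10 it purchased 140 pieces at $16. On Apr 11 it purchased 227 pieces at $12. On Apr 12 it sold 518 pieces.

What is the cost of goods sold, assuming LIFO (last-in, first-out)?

COGS = $15,666

Apr 4, 223 sold [LIFO — newest first]: 54 @ $20 + 169 @ $23 = $4,967
Apr 7, 176 sold [LIFO — newest first]: 176 @ $18 = $3,168
Apr 12, 518 sold [LIFO — newest first]: 227 @ $12 + 140 @ $16 + 151 @ $17 = $7,531
Total COGS = $4,967 + $3,168 + $7,531 = $15,666
Ending inventory: 73 @ $23 + 4 @ $18 + 84 @ $19 + 170 @ $17 = $6,237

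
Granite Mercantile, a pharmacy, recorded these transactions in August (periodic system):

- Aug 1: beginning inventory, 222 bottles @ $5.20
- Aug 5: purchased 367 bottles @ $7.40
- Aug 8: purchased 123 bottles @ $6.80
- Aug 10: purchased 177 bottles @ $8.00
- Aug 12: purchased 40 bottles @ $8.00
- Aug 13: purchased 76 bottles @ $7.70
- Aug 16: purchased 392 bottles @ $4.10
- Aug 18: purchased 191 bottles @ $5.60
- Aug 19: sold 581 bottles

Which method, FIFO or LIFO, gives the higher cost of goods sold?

FIFO

FIFO COGS: 222 @ $5.20 + 359 @ $7.40 = $3,811.00
LIFO COGS: 191 @ $5.60 + 390 @ $4.10 = $2,668.60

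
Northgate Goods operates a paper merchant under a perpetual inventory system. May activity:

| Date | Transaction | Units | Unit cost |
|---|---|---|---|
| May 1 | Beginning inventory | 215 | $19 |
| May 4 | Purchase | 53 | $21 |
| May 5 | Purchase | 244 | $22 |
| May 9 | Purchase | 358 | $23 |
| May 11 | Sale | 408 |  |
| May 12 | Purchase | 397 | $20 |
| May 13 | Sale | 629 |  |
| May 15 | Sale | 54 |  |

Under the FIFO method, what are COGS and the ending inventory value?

COGS = $23,220; ending inventory = $3,520

May 11, 408 sold [FIFO — oldest first]: 215 @ $19 + 53 @ $21 + 140 @ $22 = $8,278
May 13, 629 sold [FIFO — oldest first]: 104 @ $22 + 358 @ $23 + 167 @ $20 = $13,862
May 15, 54 sold [FIFO — oldest first]: 54 @ $20 = $1,080
Total COGS = $8,278 + $13,862 + $1,080 = $23,220
Ending inventory: 176 @ $20 = $3,520
Check: goods available $26,740 = COGS $23,220 + ending $3,520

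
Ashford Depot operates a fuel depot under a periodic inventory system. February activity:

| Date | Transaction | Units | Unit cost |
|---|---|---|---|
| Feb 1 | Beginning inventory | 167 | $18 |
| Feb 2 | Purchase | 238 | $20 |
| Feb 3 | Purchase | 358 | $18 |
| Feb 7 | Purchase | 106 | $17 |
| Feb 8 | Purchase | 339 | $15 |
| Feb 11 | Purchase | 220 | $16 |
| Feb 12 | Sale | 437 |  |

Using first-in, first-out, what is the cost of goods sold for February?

Feb 12, 437 sold [FIFO — oldest first]: 167 @ $18 + 238 @ $20 + 32 @ $18 = $8,342
Ending inventory: 326 @ $18 + 106 @ $17 + 339 @ $15 + 220 @ $16 = $16,275

COGS = $8,342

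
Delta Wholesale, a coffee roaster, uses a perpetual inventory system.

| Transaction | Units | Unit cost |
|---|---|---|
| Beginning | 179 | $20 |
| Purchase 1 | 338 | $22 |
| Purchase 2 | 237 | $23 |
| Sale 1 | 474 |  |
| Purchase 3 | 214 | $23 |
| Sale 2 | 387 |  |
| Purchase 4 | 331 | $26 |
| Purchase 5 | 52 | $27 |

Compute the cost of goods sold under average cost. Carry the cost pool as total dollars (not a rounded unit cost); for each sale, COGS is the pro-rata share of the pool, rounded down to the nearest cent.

COGS = $18,998.37

After Beginning: 179 on hand, pool $3,580.00 (≈ $20.0000 each)
After Purchase 1: 517 on hand, pool $11,016.00 (≈ $21.3075 each)
After Purchase 2: 754 on hand, pool $16,467.00 (≈ $21.8395 each)
Sale 1, sell 474: 474/754 × $16,467.00 → $10,351.93
After Purchase 3: 494 on hand, pool $11,037.07 (≈ $22.3422 each)
Sale 2, sell 387: 387/494 × $11,037.07 → $8,646.44
After Purchase 4: 438 on hand, pool $10,996.63 (≈ $25.1065 each)
After Purchase 5: 490 on hand, pool $12,400.63 (≈ $25.3074 each)
Total COGS = $10,351.93 + $8,646.44 = $18,998.37
Ending inventory (cost pool remaining) = $12,400.63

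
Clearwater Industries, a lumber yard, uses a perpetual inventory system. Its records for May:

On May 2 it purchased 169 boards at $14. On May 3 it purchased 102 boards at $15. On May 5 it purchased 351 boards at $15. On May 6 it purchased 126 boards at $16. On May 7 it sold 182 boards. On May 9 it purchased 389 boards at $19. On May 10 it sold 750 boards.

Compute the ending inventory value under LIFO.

Ending inventory = $2,906

May 7, 182 sold [LIFO — newest first]: 126 @ $16 + 56 @ $15 = $2,856
May 10, 750 sold [LIFO — newest first]: 389 @ $19 + 295 @ $15 + 66 @ $15 = $12,806
Total COGS = $2,856 + $12,806 = $15,662
Ending inventory: 169 @ $14 + 36 @ $15 = $2,906
Check: goods available $18,568 = COGS $15,662 + ending $2,906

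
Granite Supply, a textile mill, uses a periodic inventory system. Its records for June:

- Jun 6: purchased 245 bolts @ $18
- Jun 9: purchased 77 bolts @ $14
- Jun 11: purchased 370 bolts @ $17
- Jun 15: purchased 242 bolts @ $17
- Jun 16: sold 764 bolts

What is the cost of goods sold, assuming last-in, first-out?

Jun 16, 764 sold [LIFO — newest first]: 242 @ $17 + 370 @ $17 + 77 @ $14 + 75 @ $18 = $12,832
Ending inventory: 170 @ $18 = $3,060
Check: goods available $15,892 = COGS $12,832 + ending $3,060

COGS = $12,832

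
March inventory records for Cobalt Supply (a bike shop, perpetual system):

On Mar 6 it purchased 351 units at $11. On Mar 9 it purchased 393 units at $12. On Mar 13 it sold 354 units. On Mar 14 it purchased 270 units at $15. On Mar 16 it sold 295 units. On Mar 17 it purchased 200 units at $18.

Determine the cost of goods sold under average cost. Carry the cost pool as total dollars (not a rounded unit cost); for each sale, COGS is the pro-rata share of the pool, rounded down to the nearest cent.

After Mar 6: 351 on hand, pool $3,861.00 (≈ $11.0000 each)
After Mar 9: 744 on hand, pool $8,577.00 (≈ $11.5282 each)
Mar 13, sell 354: 354/744 × $8,577.00 → $4,080.99
After Mar 14: 660 on hand, pool $8,546.01 (≈ $12.9485 each)
Mar 16, sell 295: 295/660 × $8,546.01 → $3,819.80
After Mar 17: 565 on hand, pool $8,326.21 (≈ $14.7367 each)
Total COGS = $4,080.99 + $3,819.80 = $7,900.79
Ending inventory (cost pool remaining) = $8,326.21
Check: goods available $16,227.00 = COGS $7,900.79 + ending $8,326.21

COGS = $7,900.79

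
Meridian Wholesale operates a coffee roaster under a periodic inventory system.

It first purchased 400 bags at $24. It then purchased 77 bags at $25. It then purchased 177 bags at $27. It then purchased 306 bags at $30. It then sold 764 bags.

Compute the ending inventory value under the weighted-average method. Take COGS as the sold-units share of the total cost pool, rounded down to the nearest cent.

Sale 1, sell 764: 764/960 × $25,484.00 → $20,281.01
Ending inventory (cost pool remaining) = $5,202.99

Ending inventory = $5,202.99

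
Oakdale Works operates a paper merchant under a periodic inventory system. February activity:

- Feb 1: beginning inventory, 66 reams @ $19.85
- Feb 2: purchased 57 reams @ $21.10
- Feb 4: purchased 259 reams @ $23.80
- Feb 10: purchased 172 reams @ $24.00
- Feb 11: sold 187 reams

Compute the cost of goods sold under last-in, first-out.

COGS = $4,485.00

Feb 11, 187 sold [LIFO — newest first]: 172 @ $24.00 + 15 @ $23.80 = $4,485.00
Ending inventory: 66 @ $19.85 + 57 @ $21.10 + 244 @ $23.80 = $8,320.00
Check: goods available $12,805.00 = COGS $4,485.00 + ending $8,320.00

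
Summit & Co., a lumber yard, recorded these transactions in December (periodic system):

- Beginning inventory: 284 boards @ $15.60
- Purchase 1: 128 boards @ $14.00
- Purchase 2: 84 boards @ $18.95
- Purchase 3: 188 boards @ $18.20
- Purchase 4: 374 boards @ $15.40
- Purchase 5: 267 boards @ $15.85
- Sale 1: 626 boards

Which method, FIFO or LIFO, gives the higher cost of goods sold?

FIFO COGS: 284 @ $15.60 + 128 @ $14.00 + 84 @ $18.95 + 130 @ $18.20 = $10,180.20
LIFO COGS: 267 @ $15.85 + 359 @ $15.40 = $9,760.55

FIFO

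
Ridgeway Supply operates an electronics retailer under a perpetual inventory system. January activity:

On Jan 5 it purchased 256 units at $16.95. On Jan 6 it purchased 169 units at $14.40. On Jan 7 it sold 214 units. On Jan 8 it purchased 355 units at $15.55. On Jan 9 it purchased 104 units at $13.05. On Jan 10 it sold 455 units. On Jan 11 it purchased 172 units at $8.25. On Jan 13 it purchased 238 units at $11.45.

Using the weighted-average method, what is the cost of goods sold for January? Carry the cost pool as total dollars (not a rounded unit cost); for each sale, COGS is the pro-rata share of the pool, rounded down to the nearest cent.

After Jan 5: 256 on hand, pool $4,339.20 (≈ $16.9500 each)
After Jan 6: 425 on hand, pool $6,772.80 (≈ $15.9360 each)
Jan 7, sell 214: 214/425 × $6,772.80 → $3,410.30
After Jan 8: 566 on hand, pool $8,882.75 (≈ $15.6939 each)
After Jan 9: 670 on hand, pool $10,239.95 (≈ $15.2835 each)
Jan 10, sell 455: 455/670 × $10,239.95 → $6,953.99
After Jan 11: 387 on hand, pool $4,704.96 (≈ $12.1575 each)
After Jan 13: 625 on hand, pool $7,430.06 (≈ $11.8881 each)
Total COGS = $3,410.30 + $6,953.99 = $10,364.29
Ending inventory (cost pool remaining) = $7,430.06

COGS = $10,364.29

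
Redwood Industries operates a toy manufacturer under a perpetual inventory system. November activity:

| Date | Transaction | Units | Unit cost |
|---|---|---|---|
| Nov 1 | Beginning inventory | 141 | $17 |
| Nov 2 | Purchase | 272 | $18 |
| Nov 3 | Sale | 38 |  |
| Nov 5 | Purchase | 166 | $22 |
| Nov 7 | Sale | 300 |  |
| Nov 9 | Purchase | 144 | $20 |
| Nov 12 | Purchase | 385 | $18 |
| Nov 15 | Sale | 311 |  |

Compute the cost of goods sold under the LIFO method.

Nov 3, 38 sold [LIFO — newest first]: 38 @ $18 = $684
Nov 7, 300 sold [LIFO — newest first]: 166 @ $22 + 134 @ $18 = $6,064
Nov 15, 311 sold [LIFO — newest first]: 311 @ $18 = $5,598
Total COGS = $684 + $6,064 + $5,598 = $12,346
Ending inventory: 141 @ $17 + 100 @ $18 + 144 @ $20 + 74 @ $18 = $8,409

COGS = $12,346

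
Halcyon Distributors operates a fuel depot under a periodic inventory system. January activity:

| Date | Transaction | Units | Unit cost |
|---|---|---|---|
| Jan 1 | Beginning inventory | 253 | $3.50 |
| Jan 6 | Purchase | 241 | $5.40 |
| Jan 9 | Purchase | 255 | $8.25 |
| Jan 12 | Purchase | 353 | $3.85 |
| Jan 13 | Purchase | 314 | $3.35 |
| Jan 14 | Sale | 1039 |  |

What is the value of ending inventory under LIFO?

Jan 14, 1039 sold [LIFO — newest first]: 314 @ $3.35 + 353 @ $3.85 + 255 @ $8.25 + 117 @ $5.40 = $5,146.50
Ending inventory: 253 @ $3.50 + 124 @ $5.40 = $1,555.10

Ending inventory = $1,555.10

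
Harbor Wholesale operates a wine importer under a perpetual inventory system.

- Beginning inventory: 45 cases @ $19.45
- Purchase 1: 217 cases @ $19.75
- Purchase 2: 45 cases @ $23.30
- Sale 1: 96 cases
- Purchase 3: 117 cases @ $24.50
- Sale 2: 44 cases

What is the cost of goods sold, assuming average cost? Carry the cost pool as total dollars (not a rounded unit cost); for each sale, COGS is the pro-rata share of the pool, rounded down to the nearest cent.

COGS = $2,898.76

After Beginning: 45 on hand, pool $875.25 (≈ $19.4500 each)
After Purchase 1: 262 on hand, pool $5,161.00 (≈ $19.6985 each)
After Purchase 2: 307 on hand, pool $6,209.50 (≈ $20.2264 each)
Sale 1, sell 96: 96/307 × $6,209.50 → $1,941.73
After Purchase 3: 328 on hand, pool $7,134.27 (≈ $21.7508 each)
Sale 2, sell 44: 44/328 × $7,134.27 → $957.03
Total COGS = $1,941.73 + $957.03 = $2,898.76
Ending inventory (cost pool remaining) = $6,177.24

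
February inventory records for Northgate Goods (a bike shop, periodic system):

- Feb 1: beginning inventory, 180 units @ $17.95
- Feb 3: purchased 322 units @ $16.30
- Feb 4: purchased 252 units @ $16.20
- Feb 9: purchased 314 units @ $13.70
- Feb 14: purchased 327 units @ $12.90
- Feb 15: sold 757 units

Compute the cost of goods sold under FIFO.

COGS = $12,603.10

Feb 15, 757 sold [FIFO — oldest first]: 180 @ $17.95 + 322 @ $16.30 + 252 @ $16.20 + 3 @ $13.70 = $12,603.10
Ending inventory: 311 @ $13.70 + 327 @ $12.90 = $8,479.00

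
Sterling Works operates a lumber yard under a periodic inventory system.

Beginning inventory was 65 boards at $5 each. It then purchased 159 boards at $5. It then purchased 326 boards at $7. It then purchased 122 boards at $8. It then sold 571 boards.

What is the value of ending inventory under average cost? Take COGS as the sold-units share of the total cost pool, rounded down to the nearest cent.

Sale 1, sell 571: 571/672 × $4,378.00 → $3,719.99
Ending inventory (cost pool remaining) = $658.01

Ending inventory = $658.01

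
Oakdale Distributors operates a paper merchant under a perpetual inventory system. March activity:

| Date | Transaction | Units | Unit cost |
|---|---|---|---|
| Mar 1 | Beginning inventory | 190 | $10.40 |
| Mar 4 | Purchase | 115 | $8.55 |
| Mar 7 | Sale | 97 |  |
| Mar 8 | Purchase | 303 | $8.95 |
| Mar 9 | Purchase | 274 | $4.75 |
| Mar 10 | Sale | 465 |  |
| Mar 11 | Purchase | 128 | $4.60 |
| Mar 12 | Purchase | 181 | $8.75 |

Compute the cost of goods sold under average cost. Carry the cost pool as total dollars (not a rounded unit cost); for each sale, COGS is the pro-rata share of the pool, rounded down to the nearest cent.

After Mar 1: 190 on hand, pool $1,976.00 (≈ $10.4000 each)
After Mar 4: 305 on hand, pool $2,959.25 (≈ $9.7025 each)
Mar 7, sell 97: 97/305 × $2,959.25 → $941.13
After Mar 8: 511 on hand, pool $4,729.97 (≈ $9.2563 each)
After Mar 9: 785 on hand, pool $6,031.47 (≈ $7.6834 each)
Mar 10, sell 465: 465/785 × $6,031.47 → $3,572.78
After Mar 11: 448 on hand, pool $3,047.49 (≈ $6.8024 each)
After Mar 12: 629 on hand, pool $4,631.24 (≈ $7.3629 each)
Total COGS = $941.13 + $3,572.78 = $4,513.91
Ending inventory (cost pool remaining) = $4,631.24

COGS = $4,513.91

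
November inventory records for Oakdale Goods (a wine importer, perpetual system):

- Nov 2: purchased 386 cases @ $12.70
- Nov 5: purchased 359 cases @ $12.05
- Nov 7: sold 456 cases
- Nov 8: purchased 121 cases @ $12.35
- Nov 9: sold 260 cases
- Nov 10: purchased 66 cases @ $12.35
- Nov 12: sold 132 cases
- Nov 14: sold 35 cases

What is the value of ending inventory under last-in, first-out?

Ending inventory = $622.30

Nov 7, 456 sold [LIFO — newest first]: 359 @ $12.05 + 97 @ $12.70 = $5,557.85
Nov 9, 260 sold [LIFO — newest first]: 121 @ $12.35 + 139 @ $12.70 = $3,259.65
Nov 12, 132 sold [LIFO — newest first]: 66 @ $12.35 + 66 @ $12.70 = $1,653.30
Nov 14, 35 sold [LIFO — newest first]: 35 @ $12.70 = $444.50
Total COGS = $5,557.85 + $3,259.65 + $1,653.30 + $444.50 = $10,915.30
Ending inventory: 49 @ $12.70 = $622.30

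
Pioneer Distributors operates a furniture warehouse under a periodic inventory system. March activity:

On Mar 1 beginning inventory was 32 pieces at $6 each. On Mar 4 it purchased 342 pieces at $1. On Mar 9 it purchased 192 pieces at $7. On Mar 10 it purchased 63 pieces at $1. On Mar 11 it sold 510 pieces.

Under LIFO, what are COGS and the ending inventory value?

COGS = $1,662; ending inventory = $279

Mar 11, 510 sold [LIFO — newest first]: 63 @ $1 + 192 @ $7 + 255 @ $1 = $1,662
Ending inventory: 32 @ $6 + 87 @ $1 = $279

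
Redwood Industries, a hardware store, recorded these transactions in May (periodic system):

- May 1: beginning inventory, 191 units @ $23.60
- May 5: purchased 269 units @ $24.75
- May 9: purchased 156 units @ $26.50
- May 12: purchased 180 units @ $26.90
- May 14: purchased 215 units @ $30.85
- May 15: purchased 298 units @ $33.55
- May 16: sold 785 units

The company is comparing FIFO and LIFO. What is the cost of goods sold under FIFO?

COGS = $19,845.45

FIFO COGS: 191 @ $23.60 + 269 @ $24.75 + 156 @ $26.50 + 169 @ $26.90 = $19,845.45
LIFO COGS: 298 @ $33.55 + 215 @ $30.85 + 180 @ $26.90 + 92 @ $26.50 = $23,910.65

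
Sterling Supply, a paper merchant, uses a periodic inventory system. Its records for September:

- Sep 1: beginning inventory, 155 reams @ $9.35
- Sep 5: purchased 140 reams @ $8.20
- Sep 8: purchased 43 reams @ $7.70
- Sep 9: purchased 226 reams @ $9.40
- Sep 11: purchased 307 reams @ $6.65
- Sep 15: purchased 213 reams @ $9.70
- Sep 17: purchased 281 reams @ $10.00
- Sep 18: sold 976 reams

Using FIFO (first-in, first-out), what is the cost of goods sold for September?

Sep 18, 976 sold [FIFO — oldest first]: 155 @ $9.35 + 140 @ $8.20 + 43 @ $7.70 + 226 @ $9.40 + 307 @ $6.65 + 105 @ $9.70 = $8,112.80
Ending inventory: 108 @ $9.70 + 281 @ $10.00 = $3,857.60
Check: goods available $11,970.40 = COGS $8,112.80 + ending $3,857.60

COGS = $8,112.80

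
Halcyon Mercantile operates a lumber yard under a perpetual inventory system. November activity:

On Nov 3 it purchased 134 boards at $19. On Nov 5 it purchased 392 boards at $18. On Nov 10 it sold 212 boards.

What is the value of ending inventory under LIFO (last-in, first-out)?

Nov 10, 212 sold [LIFO — newest first]: 212 @ $18 = $3,816
Ending inventory: 134 @ $19 + 180 @ $18 = $5,786

Ending inventory = $5,786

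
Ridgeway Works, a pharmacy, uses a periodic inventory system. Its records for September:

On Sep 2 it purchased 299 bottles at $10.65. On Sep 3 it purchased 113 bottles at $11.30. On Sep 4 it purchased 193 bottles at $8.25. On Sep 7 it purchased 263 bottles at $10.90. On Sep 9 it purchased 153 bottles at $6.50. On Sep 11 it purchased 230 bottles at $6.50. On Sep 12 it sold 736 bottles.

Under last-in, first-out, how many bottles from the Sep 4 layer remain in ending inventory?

Sep 12, 736 sold [LIFO — newest first]: 230 @ $6.50 + 153 @ $6.50 + 263 @ $10.90 + 90 @ $8.25 = $6,098.70
Ending inventory: 299 @ $10.65 + 113 @ $11.30 + 103 @ $8.25 = $5,311.00

103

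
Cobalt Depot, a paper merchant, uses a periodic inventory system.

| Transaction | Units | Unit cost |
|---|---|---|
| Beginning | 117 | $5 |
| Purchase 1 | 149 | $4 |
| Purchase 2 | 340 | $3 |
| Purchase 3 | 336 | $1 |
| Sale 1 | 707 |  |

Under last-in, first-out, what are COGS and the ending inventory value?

COGS = $1,480; ending inventory = $1,057

Sale 1 (707) [LIFO — newest first]: 336 @ $1 + 340 @ $3 + 31 @ $4 = $1,480
Ending inventory: 117 @ $5 + 118 @ $4 = $1,057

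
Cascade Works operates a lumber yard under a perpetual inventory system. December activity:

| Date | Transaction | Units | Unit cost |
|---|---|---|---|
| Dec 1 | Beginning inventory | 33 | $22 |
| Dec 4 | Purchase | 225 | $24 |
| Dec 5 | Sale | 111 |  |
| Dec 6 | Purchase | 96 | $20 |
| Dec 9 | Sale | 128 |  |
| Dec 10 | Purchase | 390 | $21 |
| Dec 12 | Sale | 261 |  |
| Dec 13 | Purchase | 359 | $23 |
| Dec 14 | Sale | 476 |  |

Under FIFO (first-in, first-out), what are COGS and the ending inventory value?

COGS = $21,572; ending inventory = $2,921

Dec 5, 111 sold [FIFO — oldest first]: 33 @ $22 + 78 @ $24 = $2,598
Dec 9, 128 sold [FIFO — oldest first]: 128 @ $24 = $3,072
Dec 12, 261 sold [FIFO — oldest first]: 19 @ $24 + 96 @ $20 + 146 @ $21 = $5,442
Dec 14, 476 sold [FIFO — oldest first]: 244 @ $21 + 232 @ $23 = $10,460
Total COGS = $2,598 + $3,072 + $5,442 + $10,460 = $21,572
Ending inventory: 127 @ $23 = $2,921
Check: goods available $24,493 = COGS $21,572 + ending $2,921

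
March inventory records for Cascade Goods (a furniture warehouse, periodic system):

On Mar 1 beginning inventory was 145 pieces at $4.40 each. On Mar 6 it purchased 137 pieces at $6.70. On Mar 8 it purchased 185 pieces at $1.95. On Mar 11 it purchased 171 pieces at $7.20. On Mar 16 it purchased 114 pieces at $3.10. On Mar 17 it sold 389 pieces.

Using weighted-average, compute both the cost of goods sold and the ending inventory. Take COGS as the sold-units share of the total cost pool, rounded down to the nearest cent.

COGS = $1,811.15; ending inventory = $1,690.10

Mar 17, sell 389: 389/752 × $3,501.25 → $1,811.15
Ending inventory (cost pool remaining) = $1,690.10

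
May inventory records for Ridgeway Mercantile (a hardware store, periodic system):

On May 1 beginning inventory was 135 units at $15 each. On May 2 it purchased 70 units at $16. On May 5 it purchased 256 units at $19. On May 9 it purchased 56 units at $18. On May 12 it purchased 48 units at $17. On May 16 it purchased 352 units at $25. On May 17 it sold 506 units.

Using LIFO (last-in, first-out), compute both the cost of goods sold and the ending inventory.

COGS = $11,574; ending inventory = $7,059

May 17, 506 sold [LIFO — newest first]: 352 @ $25 + 48 @ $17 + 56 @ $18 + 50 @ $19 = $11,574
Ending inventory: 135 @ $15 + 70 @ $16 + 206 @ $19 = $7,059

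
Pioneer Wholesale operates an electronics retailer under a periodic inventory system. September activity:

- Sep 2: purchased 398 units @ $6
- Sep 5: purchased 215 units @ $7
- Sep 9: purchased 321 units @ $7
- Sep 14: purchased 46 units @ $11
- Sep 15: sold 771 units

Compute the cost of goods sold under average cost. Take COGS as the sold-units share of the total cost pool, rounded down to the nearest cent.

Sep 15, sell 771: 771/980 × $6,646.00 → $5,228.63
Ending inventory (cost pool remaining) = $1,417.37
Check: goods available $6,646.00 = COGS $5,228.63 + ending $1,417.37

COGS = $5,228.63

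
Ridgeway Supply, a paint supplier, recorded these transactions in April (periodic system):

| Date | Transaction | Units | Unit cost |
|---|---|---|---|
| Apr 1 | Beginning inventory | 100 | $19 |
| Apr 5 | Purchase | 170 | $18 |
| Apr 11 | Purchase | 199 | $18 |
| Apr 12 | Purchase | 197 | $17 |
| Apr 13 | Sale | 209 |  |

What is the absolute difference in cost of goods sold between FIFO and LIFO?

$297

FIFO COGS: 100 @ $19 + 109 @ $18 = $3,862
LIFO COGS: 197 @ $17 + 12 @ $18 = $3,565
Difference = |$3,862 − $3,565| = $297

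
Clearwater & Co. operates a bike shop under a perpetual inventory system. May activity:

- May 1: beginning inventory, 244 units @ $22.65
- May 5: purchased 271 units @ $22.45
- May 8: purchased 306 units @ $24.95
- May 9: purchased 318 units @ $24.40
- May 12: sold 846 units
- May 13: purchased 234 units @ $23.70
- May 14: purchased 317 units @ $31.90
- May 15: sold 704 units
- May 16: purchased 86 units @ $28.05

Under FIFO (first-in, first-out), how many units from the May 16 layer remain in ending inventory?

May 12, 846 sold [FIFO — oldest first]: 244 @ $22.65 + 271 @ $22.45 + 306 @ $24.95 + 25 @ $24.40 = $19,855.25
May 15, 704 sold [FIFO — oldest first]: 293 @ $24.40 + 234 @ $23.70 + 177 @ $31.90 = $18,341.30
Total COGS = $19,855.25 + $18,341.30 = $38,196.55
Ending inventory: 140 @ $31.90 + 86 @ $28.05 = $6,878.30

86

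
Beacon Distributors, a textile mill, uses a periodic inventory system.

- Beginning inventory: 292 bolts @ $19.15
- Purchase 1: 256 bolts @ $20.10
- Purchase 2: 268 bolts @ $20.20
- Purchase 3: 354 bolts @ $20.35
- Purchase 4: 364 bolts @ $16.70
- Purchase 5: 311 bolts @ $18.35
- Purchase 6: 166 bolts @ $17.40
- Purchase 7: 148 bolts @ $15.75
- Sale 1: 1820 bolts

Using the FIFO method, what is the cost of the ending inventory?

Sale 1 (1820) [FIFO — oldest first]: 292 @ $19.15 + 256 @ $20.10 + 268 @ $20.20 + 354 @ $20.35 + 364 @ $16.70 + 286 @ $18.35 = $34,681.80
Ending inventory: 25 @ $18.35 + 166 @ $17.40 + 148 @ $15.75 = $5,678.15

Ending inventory = $5,678.15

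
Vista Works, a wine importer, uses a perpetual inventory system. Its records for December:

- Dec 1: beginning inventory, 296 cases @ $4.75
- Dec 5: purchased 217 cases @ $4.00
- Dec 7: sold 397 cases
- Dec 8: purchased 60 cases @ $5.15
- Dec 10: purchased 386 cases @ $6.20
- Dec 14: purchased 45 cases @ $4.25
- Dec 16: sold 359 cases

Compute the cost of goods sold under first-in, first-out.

COGS = $3,717.60

Dec 7, 397 sold [FIFO — oldest first]: 296 @ $4.75 + 101 @ $4.00 = $1,810.00
Dec 16, 359 sold [FIFO — oldest first]: 116 @ $4.00 + 60 @ $5.15 + 183 @ $6.20 = $1,907.60
Total COGS = $1,810.00 + $1,907.60 = $3,717.60
Ending inventory: 203 @ $6.20 + 45 @ $4.25 = $1,449.85
Check: goods available $5,167.45 = COGS $3,717.60 + ending $1,449.85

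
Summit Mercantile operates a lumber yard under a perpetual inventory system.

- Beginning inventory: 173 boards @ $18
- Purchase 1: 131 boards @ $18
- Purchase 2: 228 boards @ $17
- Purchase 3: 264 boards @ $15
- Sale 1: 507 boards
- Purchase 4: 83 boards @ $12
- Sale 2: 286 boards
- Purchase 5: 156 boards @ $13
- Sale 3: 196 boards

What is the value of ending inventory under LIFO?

Ending inventory = $828

Sale 1 (507) [LIFO — newest first]: 264 @ $15 + 228 @ $17 + 15 @ $18 = $8,106
Sale 2 (286) [LIFO — newest first]: 83 @ $12 + 116 @ $18 + 87 @ $18 = $4,650
Sale 3 (196) [LIFO — newest first]: 156 @ $13 + 40 @ $18 = $2,748
Total COGS = $8,106 + $4,650 + $2,748 = $15,504
Ending inventory: 46 @ $18 = $828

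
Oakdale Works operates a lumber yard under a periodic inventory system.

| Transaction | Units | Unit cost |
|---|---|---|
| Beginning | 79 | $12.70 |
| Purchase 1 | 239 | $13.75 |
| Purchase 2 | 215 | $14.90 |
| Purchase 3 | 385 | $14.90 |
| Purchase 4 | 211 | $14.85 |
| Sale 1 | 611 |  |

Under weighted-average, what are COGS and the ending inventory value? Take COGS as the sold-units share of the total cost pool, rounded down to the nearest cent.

COGS = $8,855.38; ending inventory = $7,507.52

Sale 1, sell 611: 611/1129 × $16,362.90 → $8,855.38
Ending inventory (cost pool remaining) = $7,507.52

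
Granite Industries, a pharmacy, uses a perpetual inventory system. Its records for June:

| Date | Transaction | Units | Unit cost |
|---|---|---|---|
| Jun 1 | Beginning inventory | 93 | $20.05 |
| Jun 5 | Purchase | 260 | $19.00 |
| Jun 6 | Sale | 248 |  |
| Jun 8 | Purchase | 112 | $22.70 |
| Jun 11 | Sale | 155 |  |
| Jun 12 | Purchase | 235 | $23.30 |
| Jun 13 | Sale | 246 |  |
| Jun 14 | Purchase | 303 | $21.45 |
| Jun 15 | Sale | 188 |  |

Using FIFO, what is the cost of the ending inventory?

Jun 6, 248 sold [FIFO — oldest first]: 93 @ $20.05 + 155 @ $19.00 = $4,809.65
Jun 11, 155 sold [FIFO — oldest first]: 105 @ $19.00 + 50 @ $22.70 = $3,130.00
Jun 13, 246 sold [FIFO — oldest first]: 62 @ $22.70 + 184 @ $23.30 = $5,694.60
Jun 15, 188 sold [FIFO — oldest first]: 51 @ $23.30 + 137 @ $21.45 = $4,126.95
Total COGS = $4,809.65 + $3,130.00 + $5,694.60 + $4,126.95 = $17,761.20
Ending inventory: 166 @ $21.45 = $3,560.70

Ending inventory = $3,560.70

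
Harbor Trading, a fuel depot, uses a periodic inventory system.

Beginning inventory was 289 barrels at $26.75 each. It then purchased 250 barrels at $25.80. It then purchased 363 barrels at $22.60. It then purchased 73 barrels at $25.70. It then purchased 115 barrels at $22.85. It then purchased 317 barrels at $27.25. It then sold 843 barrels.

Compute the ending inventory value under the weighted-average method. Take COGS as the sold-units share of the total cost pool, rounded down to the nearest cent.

Sale 1, sell 843: 843/1407 × $35,526.65 → $21,285.69
Ending inventory (cost pool remaining) = $14,240.96
Check: goods available $35,526.65 = COGS $21,285.69 + ending $14,240.96

Ending inventory = $14,240.96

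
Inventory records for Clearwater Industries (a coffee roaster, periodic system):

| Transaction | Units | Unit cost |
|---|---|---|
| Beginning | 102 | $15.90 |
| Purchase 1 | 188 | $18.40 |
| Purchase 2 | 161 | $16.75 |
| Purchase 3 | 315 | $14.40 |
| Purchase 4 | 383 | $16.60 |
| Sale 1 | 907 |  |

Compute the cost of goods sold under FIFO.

Sale 1 (907) [FIFO — oldest first]: 102 @ $15.90 + 188 @ $18.40 + 161 @ $16.75 + 315 @ $14.40 + 141 @ $16.60 = $14,654.35
Ending inventory: 242 @ $16.60 = $4,017.20
Check: goods available $18,671.55 = COGS $14,654.35 + ending $4,017.20

COGS = $14,654.35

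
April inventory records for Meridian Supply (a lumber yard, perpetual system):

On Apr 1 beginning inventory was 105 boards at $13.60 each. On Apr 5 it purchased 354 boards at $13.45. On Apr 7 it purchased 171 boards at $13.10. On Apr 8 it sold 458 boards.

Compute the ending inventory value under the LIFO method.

Ending inventory = $2,329.15

Apr 8, 458 sold [LIFO — newest first]: 171 @ $13.10 + 287 @ $13.45 = $6,100.25
Ending inventory: 105 @ $13.60 + 67 @ $13.45 = $2,329.15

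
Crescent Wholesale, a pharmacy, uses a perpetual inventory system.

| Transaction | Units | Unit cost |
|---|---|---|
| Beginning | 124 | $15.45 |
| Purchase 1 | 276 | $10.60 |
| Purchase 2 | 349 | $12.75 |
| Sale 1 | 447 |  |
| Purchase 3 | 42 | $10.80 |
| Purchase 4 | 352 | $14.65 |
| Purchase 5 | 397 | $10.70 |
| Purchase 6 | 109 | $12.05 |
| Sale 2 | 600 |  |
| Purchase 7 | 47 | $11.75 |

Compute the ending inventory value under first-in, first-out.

Sale 1 (447) [FIFO — oldest first]: 124 @ $15.45 + 276 @ $10.60 + 47 @ $12.75 = $5,440.65
Sale 2 (600) [FIFO — oldest first]: 302 @ $12.75 + 42 @ $10.80 + 256 @ $14.65 = $8,054.50
Total COGS = $5,440.65 + $8,054.50 = $13,495.15
Ending inventory: 96 @ $14.65 + 397 @ $10.70 + 109 @ $12.05 + 47 @ $11.75 = $7,520.00

Ending inventory = $7,520.00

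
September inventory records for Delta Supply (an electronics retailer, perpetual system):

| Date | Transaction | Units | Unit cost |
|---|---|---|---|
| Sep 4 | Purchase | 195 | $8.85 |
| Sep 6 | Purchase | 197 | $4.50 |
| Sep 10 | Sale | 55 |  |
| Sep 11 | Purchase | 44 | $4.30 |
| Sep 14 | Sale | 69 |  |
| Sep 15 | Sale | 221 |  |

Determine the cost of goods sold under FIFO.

Sep 10, 55 sold [FIFO — oldest first]: 55 @ $8.85 = $486.75
Sep 14, 69 sold [FIFO — oldest first]: 69 @ $8.85 = $610.65
Sep 15, 221 sold [FIFO — oldest first]: 71 @ $8.85 + 150 @ $4.50 = $1,303.35
Total COGS = $486.75 + $610.65 + $1,303.35 = $2,400.75
Ending inventory: 47 @ $4.50 + 44 @ $4.30 = $400.70

COGS = $2,400.75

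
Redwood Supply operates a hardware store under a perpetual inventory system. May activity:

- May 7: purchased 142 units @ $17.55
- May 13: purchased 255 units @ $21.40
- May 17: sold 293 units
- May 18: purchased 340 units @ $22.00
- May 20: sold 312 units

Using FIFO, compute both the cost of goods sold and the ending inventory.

COGS = $12,525.10; ending inventory = $2,904.00

May 17, 293 sold [FIFO — oldest first]: 142 @ $17.55 + 151 @ $21.40 = $5,723.50
May 20, 312 sold [FIFO — oldest first]: 104 @ $21.40 + 208 @ $22.00 = $6,801.60
Total COGS = $5,723.50 + $6,801.60 = $12,525.10
Ending inventory: 132 @ $22.00 = $2,904.00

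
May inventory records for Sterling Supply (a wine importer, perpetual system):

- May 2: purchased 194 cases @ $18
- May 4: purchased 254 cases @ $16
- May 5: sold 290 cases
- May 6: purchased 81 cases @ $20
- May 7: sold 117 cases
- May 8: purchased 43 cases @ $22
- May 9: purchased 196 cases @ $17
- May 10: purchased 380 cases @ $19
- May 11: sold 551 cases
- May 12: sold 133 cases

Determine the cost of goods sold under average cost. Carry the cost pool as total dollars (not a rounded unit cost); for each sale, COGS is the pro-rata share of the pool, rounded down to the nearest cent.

After May 2: 194 on hand, pool $3,492.00 (≈ $18.0000 each)
After May 4: 448 on hand, pool $7,556.00 (≈ $16.8661 each)
May 5, sell 290: 290/448 × $7,556.00 → $4,891.16
After May 6: 239 on hand, pool $4,284.84 (≈ $17.9282 each)
May 7, sell 117: 117/239 × $4,284.84 → $2,097.59
After May 8: 165 on hand, pool $3,133.25 (≈ $18.9894 each)
After May 9: 361 on hand, pool $6,465.25 (≈ $17.9093 each)
After May 10: 741 on hand, pool $13,685.25 (≈ $18.4686 each)
May 11, sell 551: 551/741 × $13,685.25 → $10,176.21
May 12, sell 133: 133/190 × $3,509.04 → $2,456.32
Total COGS = $4,891.16 + $2,097.59 + $10,176.21 + $2,456.32 = $19,621.28
Ending inventory (cost pool remaining) = $1,052.72

COGS = $19,621.28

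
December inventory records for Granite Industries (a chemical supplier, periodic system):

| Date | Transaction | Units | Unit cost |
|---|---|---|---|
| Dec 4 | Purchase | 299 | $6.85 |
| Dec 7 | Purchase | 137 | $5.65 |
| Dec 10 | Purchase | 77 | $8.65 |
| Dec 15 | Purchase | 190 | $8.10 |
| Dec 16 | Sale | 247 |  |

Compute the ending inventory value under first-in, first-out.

Ending inventory = $3,335.30

Dec 16, 247 sold [FIFO — oldest first]: 247 @ $6.85 = $1,691.95
Ending inventory: 52 @ $6.85 + 137 @ $5.65 + 77 @ $8.65 + 190 @ $8.10 = $3,335.30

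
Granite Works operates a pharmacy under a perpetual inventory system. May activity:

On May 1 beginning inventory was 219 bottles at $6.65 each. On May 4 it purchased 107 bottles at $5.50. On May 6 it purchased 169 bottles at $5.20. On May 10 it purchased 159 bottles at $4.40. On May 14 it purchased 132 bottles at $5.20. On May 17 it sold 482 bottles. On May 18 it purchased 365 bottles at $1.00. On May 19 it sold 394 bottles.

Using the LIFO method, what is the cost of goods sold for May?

May 17, 482 sold [LIFO — newest first]: 132 @ $5.20 + 159 @ $4.40 + 169 @ $5.20 + 22 @ $5.50 = $2,385.80
May 19, 394 sold [LIFO — newest first]: 365 @ $1.00 + 29 @ $5.50 = $524.50
Total COGS = $2,385.80 + $524.50 = $2,910.30
Ending inventory: 219 @ $6.65 + 56 @ $5.50 = $1,764.35

COGS = $2,910.30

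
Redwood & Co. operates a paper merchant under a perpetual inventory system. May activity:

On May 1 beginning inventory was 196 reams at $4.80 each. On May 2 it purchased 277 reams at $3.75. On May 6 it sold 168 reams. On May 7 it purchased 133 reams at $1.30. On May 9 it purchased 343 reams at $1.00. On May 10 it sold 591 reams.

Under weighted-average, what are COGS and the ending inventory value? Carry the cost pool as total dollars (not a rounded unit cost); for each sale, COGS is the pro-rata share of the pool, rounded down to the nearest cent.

COGS = $2,059.40; ending inventory = $436.05

After May 1: 196 on hand, pool $940.80 (≈ $4.8000 each)
After May 2: 473 on hand, pool $1,979.55 (≈ $4.1851 each)
May 6, sell 168: 168/473 × $1,979.55 → $703.09
After May 7: 438 on hand, pool $1,449.36 (≈ $3.3090 each)
After May 9: 781 on hand, pool $1,792.36 (≈ $2.2950 each)
May 10, sell 591: 591/781 × $1,792.36 → $1,356.31
Total COGS = $703.09 + $1,356.31 = $2,059.40
Ending inventory (cost pool remaining) = $436.05
Check: goods available $2,495.45 = COGS $2,059.40 + ending $436.05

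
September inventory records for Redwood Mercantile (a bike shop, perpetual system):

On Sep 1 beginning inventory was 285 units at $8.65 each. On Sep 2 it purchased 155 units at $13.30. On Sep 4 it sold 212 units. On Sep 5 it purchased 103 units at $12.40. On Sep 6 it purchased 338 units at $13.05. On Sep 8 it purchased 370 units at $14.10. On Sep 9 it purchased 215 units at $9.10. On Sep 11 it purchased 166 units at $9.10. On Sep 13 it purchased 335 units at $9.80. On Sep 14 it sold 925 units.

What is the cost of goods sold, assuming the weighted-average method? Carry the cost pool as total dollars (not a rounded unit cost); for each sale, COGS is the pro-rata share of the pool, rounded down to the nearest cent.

COGS = $12,722.84

After Sep 1: 285 on hand, pool $2,465.25 (≈ $8.6500 each)
After Sep 2: 440 on hand, pool $4,526.75 (≈ $10.2881 each)
Sep 4, sell 212: 212/440 × $4,526.75 → $2,181.07
After Sep 5: 331 on hand, pool $3,622.88 (≈ $10.9453 each)
After Sep 6: 669 on hand, pool $8,033.78 (≈ $12.0086 each)
After Sep 8: 1039 on hand, pool $13,250.78 (≈ $12.7534 each)
After Sep 9: 1254 on hand, pool $15,207.28 (≈ $12.1270 each)
After Sep 11: 1420 on hand, pool $16,717.88 (≈ $11.7732 each)
After Sep 13: 1755 on hand, pool $20,000.88 (≈ $11.3965 each)
Sep 14, sell 925: 925/1755 × $20,000.88 → $10,541.77
Total COGS = $2,181.07 + $10,541.77 = $12,722.84
Ending inventory (cost pool remaining) = $9,459.11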